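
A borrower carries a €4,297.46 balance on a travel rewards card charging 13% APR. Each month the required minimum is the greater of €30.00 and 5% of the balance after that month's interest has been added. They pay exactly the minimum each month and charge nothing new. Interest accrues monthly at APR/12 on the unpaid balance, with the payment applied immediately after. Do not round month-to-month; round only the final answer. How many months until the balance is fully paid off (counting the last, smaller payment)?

72 months

Monthly rate r = 13%/12 = 1.08333% = 0.0108333.
While 5% of the post-interest balance exceeds €30.00, each month B ← (B·(1+r))·(1 − 0.05), i.e. B shrinks by the factor (1+r)·0.95 = 0.96029.
This holds for months 1–49. Entering month 50 the balance is €590.16; 5% of the post-interest balance is now below €30.00, so the flat €30.00 minimum applies from here.
From month 50 a fixed €30.00 at rate r clears €590.16 in 23 more payments. Total: 49 + 23 = 72 months.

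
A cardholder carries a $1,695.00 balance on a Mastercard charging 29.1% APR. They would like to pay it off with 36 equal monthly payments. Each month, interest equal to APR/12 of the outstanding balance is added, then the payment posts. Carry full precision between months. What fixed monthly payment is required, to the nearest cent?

Monthly rate r = 29.1%/12 = 2.425% = 0.02425.
Level-payment amortization: P = B₀·r / (1 − (1+r)^(−n)) = 1695.00·0.02425 / (1 − 1.02425^(−36)).
Denominator 1 − (1+r)^(−36) = 0.577929513.
P = 41.1037 / 0.577929513 ≈ 71.12.

$71.12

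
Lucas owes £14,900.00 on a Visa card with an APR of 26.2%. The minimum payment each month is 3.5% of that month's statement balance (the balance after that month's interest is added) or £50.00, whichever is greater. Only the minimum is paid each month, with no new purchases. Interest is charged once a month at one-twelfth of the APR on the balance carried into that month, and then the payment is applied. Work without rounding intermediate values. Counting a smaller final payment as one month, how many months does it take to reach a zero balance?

Monthly rate r = 26.2%/12 = 2.18333% = 0.0218333.
While 3.5% of the post-interest balance exceeds £50.00, each month B ← (B·(1+r))·(1 − 0.035), i.e. B shrinks by the factor (1+r)·0.965 = 0.98607.
This holds for months 1–169. Entering month 170 the balance is £1,391.66; 3.5% of the post-interest balance is now below £50.00, so the flat £50.00 minimum applies from here.
From month 170 a fixed £50.00 at rate r clears £1,391.66 in 44 more payments. Total: 169 + 44 = 213 months.

213 months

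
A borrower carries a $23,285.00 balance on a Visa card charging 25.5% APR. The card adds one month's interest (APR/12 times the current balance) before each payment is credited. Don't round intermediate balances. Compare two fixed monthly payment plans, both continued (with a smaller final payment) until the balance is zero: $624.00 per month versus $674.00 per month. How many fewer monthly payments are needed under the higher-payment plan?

11 fewer payments

Monthly rate r = 25.5%/12 = 2.125% = 0.02125.
At $624.00/mo: n = ⌈−ln(1 − rB₀/P)/ln(1+r)⌉ = 75 payments (last $558.87); total interest = total paid − $23,285.00 = $23,449.87.
At $674.00/mo: 64 payments (last $1.24); total interest $19,178.24.
Payments saved = 75 − 64 = 11.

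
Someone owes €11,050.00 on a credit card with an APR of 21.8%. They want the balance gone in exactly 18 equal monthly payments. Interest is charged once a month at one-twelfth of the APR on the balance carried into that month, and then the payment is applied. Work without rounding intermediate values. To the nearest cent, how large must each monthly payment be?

Monthly rate r = 21.8%/12 = 1.81667% = 0.0181667.
Level-payment amortization: P = B₀·r / (1 − (1+r)^(−n)) = 11050.00·0.0181667 / (1 − 1.01817^(−18)).
Denominator 1 − (1+r)^(−18) = 0.276796941.
P = 200.742 / 0.276796941 ≈ 725.23.

€725.23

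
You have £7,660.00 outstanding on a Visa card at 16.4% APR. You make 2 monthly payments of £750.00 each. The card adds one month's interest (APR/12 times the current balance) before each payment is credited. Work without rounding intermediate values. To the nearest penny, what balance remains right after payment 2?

£6,360.55

Monthly rate r = 16.4%/12 = 1.36667% = 0.0136667.
Each month: B ← B·(1+r) − £750.00.
Month 1: interest £104.69; balance after payment £7,014.69.
Month 2: interest £95.87; balance after payment £6,360.55.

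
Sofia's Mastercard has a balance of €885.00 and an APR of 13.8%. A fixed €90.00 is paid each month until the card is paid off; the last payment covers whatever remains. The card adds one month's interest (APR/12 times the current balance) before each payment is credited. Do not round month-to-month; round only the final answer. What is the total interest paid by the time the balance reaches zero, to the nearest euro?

Monthly rate r = 13.8%/12 = 1.15% = 0.0115.
Payoff takes n = ⌈−ln(1 − rB₀/P)/ln(1+r)⌉ = ⌈10.495⌉ = 11 payments; the last is €44.68.
Total paid = 10·€90.00 + €44.68 = €944.68.
Total interest = total paid − principal = €944.68 − €885.00 = €59.68.

€60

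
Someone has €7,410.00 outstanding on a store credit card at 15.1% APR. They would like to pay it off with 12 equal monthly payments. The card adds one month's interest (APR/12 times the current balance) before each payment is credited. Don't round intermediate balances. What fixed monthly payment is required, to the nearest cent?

Monthly rate r = 15.1%/12 = 1.25833% = 0.0125833.
Level-payment amortization: P = B₀·r / (1 − (1+r)^(−n)) = 7410.00·0.0125833 / (1 − 1.01258^(−12)).
Denominator 1 − (1+r)^(−12) = 0.139341817.
P = 93.2425 / 0.139341817 ≈ 669.16.

€669.16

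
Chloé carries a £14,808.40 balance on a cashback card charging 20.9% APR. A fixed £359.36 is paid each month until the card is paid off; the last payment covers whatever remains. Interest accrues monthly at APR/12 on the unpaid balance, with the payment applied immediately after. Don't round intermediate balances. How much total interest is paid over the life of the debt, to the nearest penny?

£11,515.29

Monthly rate r = 20.9%/12 = 1.74167% = 0.0174167.
Payoff takes n = ⌈−ln(1 − rB₀/P)/ln(1+r)⌉ = ⌈73.250⌉ = 74 payments; the last is £90.41.
Total paid = 73·£359.36 + £90.41 = £26,323.69.
Total interest = total paid − principal = £26,323.69 − £14,808.40 = £11,515.29.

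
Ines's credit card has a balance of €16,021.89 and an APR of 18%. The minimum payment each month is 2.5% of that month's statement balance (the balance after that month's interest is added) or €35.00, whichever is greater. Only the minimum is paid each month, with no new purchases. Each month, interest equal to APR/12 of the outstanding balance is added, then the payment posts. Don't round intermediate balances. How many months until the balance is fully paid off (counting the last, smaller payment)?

296 months

Monthly rate r = 18%/12 = 1.5% = 0.015.
While 2.5% of the post-interest balance exceeds €35.00, each month B ← (B·(1+r))·(1 − 0.025), i.e. B shrinks by the factor (1+r)·0.975 = 0.98962.
This holds for months 1–236. Entering month 237 the balance is €1,367.06; 2.5% of the post-interest balance is now below €35.00, so the flat €35.00 minimum applies from here.
From month 237 a fixed €35.00 at rate r clears €1,367.06 in 60 more payments. Total: 236 + 60 = 296 months.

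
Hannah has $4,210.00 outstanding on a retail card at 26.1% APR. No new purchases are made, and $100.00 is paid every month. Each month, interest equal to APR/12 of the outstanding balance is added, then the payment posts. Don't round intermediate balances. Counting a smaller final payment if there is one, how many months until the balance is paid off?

115 payments

Monthly rate r = 26.1%/12 = 2.175% = 0.02175.
Recurrence: B ← B·(1+r) − $100.00.
Month 1: interest $91.57; balance after payment $4,201.57.
Month 2: interest $91.38; balance after payment $4,192.95.
Closed form: n = −ln(1 − rB₀/P)/ln(1+r) = −ln(0.084325)/ln(1.02175) ≈ 114.937, so the balance reaches zero during payment 115.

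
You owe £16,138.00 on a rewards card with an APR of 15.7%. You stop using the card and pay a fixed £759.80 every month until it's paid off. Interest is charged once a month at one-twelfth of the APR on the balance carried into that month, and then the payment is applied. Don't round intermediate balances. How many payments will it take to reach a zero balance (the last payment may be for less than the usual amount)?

Monthly rate r = 15.7%/12 = 1.30833% = 0.0130833.
Recurrence: B ← B·(1+r) − £759.80.
Month 1: interest £211.14; balance after payment £15,589.34.
Month 2: interest £203.96; balance after payment £15,033.50.
Closed form: n = −ln(1 − rB₀/P)/ln(1+r) = −ln(0.72211)/ln(1.01308) ≈ 25.047, so the balance reaches zero during payment 26.

26 payments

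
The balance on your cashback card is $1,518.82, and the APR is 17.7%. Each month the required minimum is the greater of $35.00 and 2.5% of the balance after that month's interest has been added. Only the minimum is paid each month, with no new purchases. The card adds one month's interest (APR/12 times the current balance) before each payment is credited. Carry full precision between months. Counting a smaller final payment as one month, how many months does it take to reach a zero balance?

69 months

Monthly rate r = 17.7%/12 = 1.475% = 0.01475.
While 2.5% of the post-interest balance exceeds $35.00, each month B ← (B·(1+r))·(1 − 0.025), i.e. B shrinks by the factor (1+r)·0.975 = 0.98938.
This holds for months 1–10. Entering month 11 the balance is $1,365.03; 2.5% of the post-interest balance is now below $35.00, so the flat $35.00 minimum applies from here.
From month 11 a fixed $35.00 at rate r clears $1,365.03 in 59 more payments. Total: 10 + 59 = 69 months.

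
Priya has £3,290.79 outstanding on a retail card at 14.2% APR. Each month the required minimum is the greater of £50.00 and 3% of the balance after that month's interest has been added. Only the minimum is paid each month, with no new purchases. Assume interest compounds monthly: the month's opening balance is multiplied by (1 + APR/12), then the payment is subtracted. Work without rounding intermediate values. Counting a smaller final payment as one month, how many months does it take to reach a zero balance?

80 months

Monthly rate r = 14.2%/12 = 1.18333% = 0.0118333.
While 3% of the post-interest balance exceeds £50.00, each month B ← (B·(1+r))·(1 − 0.03), i.e. B shrinks by the factor (1+r)·0.97 = 0.98148.
This holds for months 1–38. Entering month 39 the balance is £1,617.21; 3% of the post-interest balance is now below £50.00, so the flat £50.00 minimum applies from here.
From month 39 a fixed £50.00 at rate r clears £1,617.21 in 42 more payments. Total: 38 + 42 = 80 months.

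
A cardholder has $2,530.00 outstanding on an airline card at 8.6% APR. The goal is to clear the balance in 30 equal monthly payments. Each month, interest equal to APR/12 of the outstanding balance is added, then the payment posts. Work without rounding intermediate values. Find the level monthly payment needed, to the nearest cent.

Monthly rate r = 8.6%/12 = 0.716667% = 0.00716667.
Level-payment amortization: P = B₀·r / (1 − (1+r)^(−n)) = 2530.00·0.00716667 / (1 − 1.00717^(−30)).
Denominator 1 − (1+r)^(−30) = 0.192839903.
P = 18.1317 / 0.192839903 ≈ 94.02.

$94.02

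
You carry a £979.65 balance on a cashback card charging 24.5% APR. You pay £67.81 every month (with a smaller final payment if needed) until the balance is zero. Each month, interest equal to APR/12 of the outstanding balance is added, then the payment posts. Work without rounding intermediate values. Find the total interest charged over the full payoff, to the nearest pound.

Monthly rate r = 24.5%/12 = 2.04167% = 0.0204167.
Payoff takes n = ⌈−ln(1 − rB₀/P)/ln(1+r)⌉ = ⌈17.293⌉ = 18 payments; the last is £19.98.
Total paid = 17·£67.81 + £19.98 = £1,172.75.
Total interest = total paid − principal = £1,172.75 − £979.65 = £193.10.

£193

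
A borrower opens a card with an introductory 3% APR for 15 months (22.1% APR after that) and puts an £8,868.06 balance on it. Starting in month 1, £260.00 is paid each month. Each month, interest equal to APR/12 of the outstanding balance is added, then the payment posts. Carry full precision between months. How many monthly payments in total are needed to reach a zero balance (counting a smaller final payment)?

Promo months 1–15 at r₀ = 3%/12 = 0.0025; months 16+ at r₁ = 22.1%/12 = 0.0184167.
After month 15: iterate B ← B·(1+r₀) − £260.00 for 15 months → £5,237.50.
Then at r₁ with £260.00/mo: n₂ = −ln(1 − r₁·B/P)/ln(1+r₁) ≈ 25.40 → 26 more payments.

41 payments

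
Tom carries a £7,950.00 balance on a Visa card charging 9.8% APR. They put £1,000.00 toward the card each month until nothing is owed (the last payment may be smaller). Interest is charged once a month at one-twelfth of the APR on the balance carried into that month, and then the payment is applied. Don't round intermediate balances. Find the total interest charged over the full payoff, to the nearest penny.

Monthly rate r = 9.8%/12 = 0.816667% = 0.00816667.
Payoff takes n = ⌈−ln(1 − rB₀/P)/ln(1+r)⌉ = ⌈8.253⌉ = 9 payments; the last is £254.11.
Total paid = 8·£1,000.00 + £254.11 = £8,254.11.
Total interest = total paid − principal = £8,254.11 − £7,950.00 = £304.11.

£304.11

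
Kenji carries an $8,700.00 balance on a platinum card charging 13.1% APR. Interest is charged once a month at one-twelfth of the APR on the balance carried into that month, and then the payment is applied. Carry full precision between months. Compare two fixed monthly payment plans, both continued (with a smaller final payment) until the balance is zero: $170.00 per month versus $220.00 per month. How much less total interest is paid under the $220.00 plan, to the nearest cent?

Monthly rate r = 13.1%/12 = 1.09167% = 0.0109167.
At $170.00/mo: n = ⌈−ln(1 − rB₀/P)/ln(1+r)⌉ = 76 payments (last $57.57); total interest = total paid − $8,700.00 = $4,107.57.
At $220.00/mo: 53 payments (last $10.66); total interest $2,750.66.
Interest saved = $4,107.57 − $2,750.66 = $1,356.91.

$1,356.91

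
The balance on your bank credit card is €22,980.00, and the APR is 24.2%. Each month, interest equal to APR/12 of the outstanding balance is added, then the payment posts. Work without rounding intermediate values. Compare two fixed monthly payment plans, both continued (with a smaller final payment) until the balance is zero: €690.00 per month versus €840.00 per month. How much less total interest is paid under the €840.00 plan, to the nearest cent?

Monthly rate r = 24.2%/12 = 2.01667% = 0.0201667.
At €690.00/mo: n = ⌈−ln(1 − rB₀/P)/ln(1+r)⌉ = 56 payments (last €537.09); total interest = total paid − €22,980.00 = €15,507.09.
At €840.00/mo: 41 payments (last €155.13); total interest €10,775.13.
Interest saved = €15,507.09 − €10,775.13 = €4,731.96.

€4,731.96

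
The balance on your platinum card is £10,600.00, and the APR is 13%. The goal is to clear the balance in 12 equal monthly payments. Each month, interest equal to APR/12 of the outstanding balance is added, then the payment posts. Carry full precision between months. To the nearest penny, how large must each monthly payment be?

£946.76

Monthly rate r = 13%/12 = 1.08333% = 0.0108333.
Level-payment amortization: P = B₀·r / (1 − (1+r)^(−n)) = 10600.00·0.0108333 / (1 − 1.01083^(−12)).
Denominator 1 − (1+r)^(−12) = 0.121290459.
P = 114.833 / 0.121290459 ≈ 946.76.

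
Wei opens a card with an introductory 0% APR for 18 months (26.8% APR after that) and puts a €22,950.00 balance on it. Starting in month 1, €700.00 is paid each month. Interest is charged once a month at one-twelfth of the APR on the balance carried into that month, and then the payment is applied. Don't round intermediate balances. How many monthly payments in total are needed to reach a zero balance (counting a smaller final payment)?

Promo months 1–18 at r₀ = 0%/12 = 0; months 19+ at r₁ = 26.8%/12 = 0.0223333.
After month 18 (no interest yet): B = €22,950.00 − 18·€700.00 = €10,350.00.
Then at r₁ with €700.00/mo: n₂ = −ln(1 − r₁·B/P)/ln(1+r₁) ≈ 18.15 → 19 more payments.

37 months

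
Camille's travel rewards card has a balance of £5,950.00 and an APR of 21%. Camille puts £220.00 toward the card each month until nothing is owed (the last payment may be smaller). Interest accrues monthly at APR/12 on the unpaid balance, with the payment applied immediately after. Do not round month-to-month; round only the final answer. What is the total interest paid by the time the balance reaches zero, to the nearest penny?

Monthly rate r = 21%/12 = 1.75% = 0.0175.
Payoff takes n = ⌈−ln(1 − rB₀/P)/ln(1+r)⌉ = ⌈36.955⌉ = 37 payments; the last is £210.14.
Total paid = 36·£220.00 + £210.14 = £8,130.14.
Total interest = total paid − principal = £8,130.14 − £5,950.00 = £2,180.14.

£2,180.14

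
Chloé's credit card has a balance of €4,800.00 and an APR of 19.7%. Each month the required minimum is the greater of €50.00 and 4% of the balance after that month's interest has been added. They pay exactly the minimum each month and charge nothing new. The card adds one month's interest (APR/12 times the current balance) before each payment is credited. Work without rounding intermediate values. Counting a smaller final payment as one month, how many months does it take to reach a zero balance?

Monthly rate r = 19.7%/12 = 1.64167% = 0.0164167.
While 4% of the post-interest balance exceeds €50.00, each month B ← (B·(1+r))·(1 − 0.04), i.e. B shrinks by the factor (1+r)·0.96 = 0.97576.
This holds for months 1–56. Entering month 57 the balance is €1,214.65; 4% of the post-interest balance is now below €50.00, so the flat €50.00 minimum applies from here.
From month 57 a fixed €50.00 at rate r clears €1,214.65 in 32 more payments. Total: 56 + 32 = 88 months.

88 months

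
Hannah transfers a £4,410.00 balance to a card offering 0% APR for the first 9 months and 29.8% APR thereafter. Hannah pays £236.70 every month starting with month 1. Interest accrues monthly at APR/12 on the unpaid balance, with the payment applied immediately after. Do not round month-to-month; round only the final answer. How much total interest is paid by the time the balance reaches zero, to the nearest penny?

£358.33

Promo months 1–9 at r₀ = 0%/12 = 0; months 10+ at r₁ = 29.8%/12 = 0.0248333.
After month 9 (no interest yet): B = £4,410.00 − 9·£236.70 = £2,279.70.
Then at r₁ with £236.70/mo: n₂ = −ln(1 − r₁·B/P)/ln(1+r₁) ≈ 11.14 → 12 more payments.
Total paid = 20·£236.70 + £34.33 = £4,768.33; interest = £4,768.33 − £4,410.00 = £358.33.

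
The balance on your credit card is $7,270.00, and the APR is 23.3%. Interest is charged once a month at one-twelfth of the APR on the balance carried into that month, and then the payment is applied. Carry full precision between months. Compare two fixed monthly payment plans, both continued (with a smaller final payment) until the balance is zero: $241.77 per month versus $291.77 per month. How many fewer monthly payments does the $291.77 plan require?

Monthly rate r = 23.3%/12 = 1.94167% = 0.0194167.
At $241.77/mo: n = ⌈−ln(1 − rB₀/P)/ln(1+r)⌉ = 46 payments (last $143.27); total interest = total paid − $7,270.00 = $3,752.92.
At $291.77/mo: 35 payments (last $113.35); total interest $2,763.53.
Payments saved = 46 − 35 = 11.

11 fewer payments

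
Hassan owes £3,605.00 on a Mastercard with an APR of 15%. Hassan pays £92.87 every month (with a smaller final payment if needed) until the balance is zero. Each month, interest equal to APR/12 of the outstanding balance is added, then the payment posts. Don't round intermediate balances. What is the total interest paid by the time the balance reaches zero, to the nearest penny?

Monthly rate r = 15%/12 = 1.25% = 0.0125.
Payoff takes n = ⌈−ln(1 − rB₀/P)/ln(1+r)⌉ = ⌈53.453⌉ = 54 payments; the last is £42.19.
Total paid = 53·£92.87 + £42.19 = £4,964.30.
Total interest = total paid − principal = £4,964.30 − £3,605.00 = £1,359.30.

£1,359.30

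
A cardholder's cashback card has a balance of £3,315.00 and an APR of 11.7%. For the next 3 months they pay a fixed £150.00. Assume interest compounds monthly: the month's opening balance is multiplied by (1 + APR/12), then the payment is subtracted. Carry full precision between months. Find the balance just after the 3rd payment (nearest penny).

Monthly rate r = 11.7%/12 = 0.975% = 0.00975.
Each month: B ← B·(1+r) − £150.00.
Month 1: interest £32.32; balance after payment £3,197.32.
Month 2: interest £31.17; balance after payment £3,078.50.
Month 3: interest £30.02; balance after payment £2,958.51.

£2,958.51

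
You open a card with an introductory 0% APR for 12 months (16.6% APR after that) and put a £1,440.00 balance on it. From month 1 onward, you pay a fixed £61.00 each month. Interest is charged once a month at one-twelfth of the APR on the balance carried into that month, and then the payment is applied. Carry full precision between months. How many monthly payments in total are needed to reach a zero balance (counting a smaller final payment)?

25 months

Promo months 1–12 at r₀ = 0%/12 = 0; months 13+ at r₁ = 16.6%/12 = 0.0138333.
After month 12 (no interest yet): B = £1,440.00 − 12·£61.00 = £708.00.
Then at r₁ with £61.00/mo: n₂ = −ln(1 − r₁·B/P)/ln(1+r₁) ≈ 12.74 → 13 more payments.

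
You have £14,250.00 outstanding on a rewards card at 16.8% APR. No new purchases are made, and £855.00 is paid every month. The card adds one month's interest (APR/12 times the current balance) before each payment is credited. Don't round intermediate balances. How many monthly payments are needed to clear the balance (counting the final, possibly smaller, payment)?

20 months

Monthly rate r = 16.8%/12 = 1.4% = 0.014.
Recurrence: B ← B·(1+r) − £855.00.
Month 1: interest £199.50; balance after payment £13,594.50.
Month 2: interest £190.32; balance after payment £12,929.82.
Closed form: n = −ln(1 − rB₀/P)/ln(1+r) = −ln(0.76667)/ln(1.014) ≈ 19.111, so the balance reaches zero during payment 20.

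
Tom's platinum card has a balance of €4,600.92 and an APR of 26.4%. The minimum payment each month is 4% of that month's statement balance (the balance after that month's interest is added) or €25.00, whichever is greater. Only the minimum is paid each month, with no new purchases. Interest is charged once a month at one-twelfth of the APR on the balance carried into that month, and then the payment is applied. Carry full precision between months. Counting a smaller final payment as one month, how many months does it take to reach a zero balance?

Monthly rate r = 26.4%/12 = 2.2% = 0.022.
While 4% of the post-interest balance exceeds €25.00, each month B ← (B·(1+r))·(1 − 0.04), i.e. B shrinks by the factor (1+r)·0.96 = 0.98112.
This holds for months 1–106. Entering month 107 the balance is €610.08; 4% of the post-interest balance is now below €25.00, so the flat €25.00 minimum applies from here.
From month 107 a fixed €25.00 at rate r clears €610.08 in 36 more payments. Total: 106 + 36 = 142 months.

142 months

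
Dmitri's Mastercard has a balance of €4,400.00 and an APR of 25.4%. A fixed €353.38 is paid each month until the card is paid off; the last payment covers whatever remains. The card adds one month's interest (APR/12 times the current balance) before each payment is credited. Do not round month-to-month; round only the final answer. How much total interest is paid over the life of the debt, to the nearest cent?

Monthly rate r = 25.4%/12 = 2.11667% = 0.0211667.
Payoff takes n = ⌈−ln(1 − rB₀/P)/ln(1+r)⌉ = ⌈14.605⌉ = 15 payments; the last is €214.70.
Total paid = 14·€353.38 + €214.70 = €5,162.02.
Total interest = total paid − principal = €5,162.02 − €4,400.00 = €762.02.

€762.02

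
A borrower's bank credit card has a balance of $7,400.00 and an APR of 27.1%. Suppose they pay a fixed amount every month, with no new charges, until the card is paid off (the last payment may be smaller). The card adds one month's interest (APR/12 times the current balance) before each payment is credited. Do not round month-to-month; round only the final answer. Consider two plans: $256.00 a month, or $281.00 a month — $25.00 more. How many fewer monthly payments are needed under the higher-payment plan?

Monthly rate r = 27.1%/12 = 2.25833% = 0.0225833.
At $256.00/mo: n = ⌈−ln(1 − rB₀/P)/ln(1+r)⌉ = 48 payments (last $95.17); total interest = total paid − $7,400.00 = $4,727.17.
At $281.00/mo: 41 payments (last $125.29); total interest $3,965.29.
Payments saved = 48 − 41 = 7.

7 fewer payments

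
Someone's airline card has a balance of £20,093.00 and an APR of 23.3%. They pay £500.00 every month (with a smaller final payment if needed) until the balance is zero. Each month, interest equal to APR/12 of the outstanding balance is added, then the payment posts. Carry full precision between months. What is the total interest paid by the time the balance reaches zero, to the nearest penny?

Monthly rate r = 23.3%/12 = 1.94167% = 0.0194167.
Payoff takes n = ⌈−ln(1 − rB₀/P)/ln(1+r)⌉ = ⌈78.801⌉ = 79 payments; the last is £401.39.
Total paid = 78·£500.00 + £401.39 = £39,401.39.
Total interest = total paid − principal = £39,401.39 − £20,093.00 = £19,308.39.

£19,308.39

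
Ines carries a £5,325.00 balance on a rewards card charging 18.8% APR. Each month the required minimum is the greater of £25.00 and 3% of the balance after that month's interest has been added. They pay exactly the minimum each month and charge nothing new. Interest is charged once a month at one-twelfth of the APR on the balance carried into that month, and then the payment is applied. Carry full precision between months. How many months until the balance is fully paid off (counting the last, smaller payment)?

Monthly rate r = 18.8%/12 = 1.56667% = 0.0156667.
While 3% of the post-interest balance exceeds £25.00, each month B ← (B·(1+r))·(1 − 0.03), i.e. B shrinks by the factor (1+r)·0.97 = 0.9852.
This holds for months 1–126. Entering month 127 the balance is £813.22; 3% of the post-interest balance is now below £25.00, so the flat £25.00 minimum applies from here.
From month 127 a fixed £25.00 at rate r clears £813.22 in 46 more payments. Total: 126 + 46 = 172 months.

172 months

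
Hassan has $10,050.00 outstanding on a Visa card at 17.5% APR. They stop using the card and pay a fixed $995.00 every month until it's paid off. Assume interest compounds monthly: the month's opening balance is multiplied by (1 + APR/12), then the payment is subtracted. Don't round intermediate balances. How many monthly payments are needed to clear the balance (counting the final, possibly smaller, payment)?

12 payments

Monthly rate r = 17.5%/12 = 1.45833% = 0.0145833.
Recurrence: B ← B·(1+r) − $995.00.
Month 1: interest $146.56; balance after payment $9,201.56.
Month 2: interest $134.19; balance after payment $8,340.75.
Closed form: n = −ln(1 − rB₀/P)/ln(1+r) = −ln(0.8527)/ln(1.01458) ≈ 11.006, so the balance reaches zero during payment 12.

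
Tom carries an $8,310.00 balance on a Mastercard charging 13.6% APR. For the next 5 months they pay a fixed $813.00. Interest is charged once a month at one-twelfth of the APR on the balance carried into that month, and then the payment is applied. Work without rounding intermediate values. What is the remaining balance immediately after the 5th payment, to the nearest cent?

Monthly rate r = 13.6%/12 = 1.13333% = 0.0113333.
Each month: B ← B·(1+r) − $813.00.
Month 1: interest $94.18; balance after payment $7,591.18.
Month 2: interest $86.03; balance after payment $6,864.21.
Month 3: interest $77.79; balance after payment $6,129.01.
Month 4: interest $69.46; balance after payment $5,385.47.
Month 5: interest $61.04; balance after payment $4,633.51.

$4,633.51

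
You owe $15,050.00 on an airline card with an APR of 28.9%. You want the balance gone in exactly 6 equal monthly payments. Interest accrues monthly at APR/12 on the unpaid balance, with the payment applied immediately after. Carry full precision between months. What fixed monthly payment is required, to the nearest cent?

$2,723.96

Monthly rate r = 28.9%/12 = 2.40833% = 0.0240833.
Level-payment amortization: P = B₀·r / (1 − (1+r)^(−n)) = 15050.00·0.0240833 / (1 − 1.02408^(−6)).
Denominator 1 − (1+r)^(−6) = 0.133061658.
P = 362.454 / 0.133061658 ≈ 2723.96.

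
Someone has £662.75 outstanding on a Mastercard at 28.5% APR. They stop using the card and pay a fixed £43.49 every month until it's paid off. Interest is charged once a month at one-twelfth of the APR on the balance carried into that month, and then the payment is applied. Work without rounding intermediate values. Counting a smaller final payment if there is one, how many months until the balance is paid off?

Monthly rate r = 28.5%/12 = 2.375% = 0.02375.
Recurrence: B ← B·(1+r) − £43.49.
Month 1: interest £15.74; balance after payment £635.00.
Month 2: interest £15.08; balance after payment £606.59.
Closed form: n = −ln(1 − rB₀/P)/ln(1+r) = −ln(0.63807)/ln(1.02375) ≈ 19.142, so the balance reaches zero during payment 20.

20 payments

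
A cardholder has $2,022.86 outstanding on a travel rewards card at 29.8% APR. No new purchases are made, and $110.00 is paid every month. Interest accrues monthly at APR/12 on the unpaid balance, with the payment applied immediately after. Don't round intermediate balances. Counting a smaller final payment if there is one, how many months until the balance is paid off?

Monthly rate r = 29.8%/12 = 2.48333% = 0.0248333.
Recurrence: B ← B·(1+r) − $110.00.
Month 1: interest $50.23; balance after payment $1,963.09.
Month 2: interest $48.75; balance after payment $1,901.84.
Closed form: n = −ln(1 − rB₀/P)/ln(1+r) = −ln(0.54332)/ln(1.02483) ≈ 24.870, so the balance reaches zero during payment 25.

25 months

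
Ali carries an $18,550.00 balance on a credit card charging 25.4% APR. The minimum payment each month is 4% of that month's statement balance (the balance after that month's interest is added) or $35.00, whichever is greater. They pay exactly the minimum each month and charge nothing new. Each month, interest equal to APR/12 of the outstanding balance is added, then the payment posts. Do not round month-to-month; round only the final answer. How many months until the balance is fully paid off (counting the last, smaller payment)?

Monthly rate r = 25.4%/12 = 2.11667% = 0.0211667.
While 4% of the post-interest balance exceeds $35.00, each month B ← (B·(1+r))·(1 − 0.04), i.e. B shrinks by the factor (1+r)·0.96 = 0.98032.
This holds for months 1–155. Entering month 156 the balance is $851.85; 4% of the post-interest balance is now below $35.00, so the flat $35.00 minimum applies from here.
From month 156 a fixed $35.00 at rate r clears $851.85 in 35 more payments. Total: 155 + 35 = 190 months.

190 months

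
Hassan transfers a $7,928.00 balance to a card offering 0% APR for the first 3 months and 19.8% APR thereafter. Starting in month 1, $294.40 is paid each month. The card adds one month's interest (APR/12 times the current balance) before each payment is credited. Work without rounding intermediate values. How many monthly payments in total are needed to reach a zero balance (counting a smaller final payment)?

34 payments

Promo months 1–3 at r₀ = 0%/12 = 0; months 4+ at r₁ = 19.8%/12 = 0.0165.
After month 3 (no interest yet): B = $7,928.00 − 3·$294.40 = $7,044.80.
Then at r₁ with $294.40/mo: n₂ = −ln(1 − r₁·B/P)/ln(1+r₁) ≈ 30.69 → 31 more payments.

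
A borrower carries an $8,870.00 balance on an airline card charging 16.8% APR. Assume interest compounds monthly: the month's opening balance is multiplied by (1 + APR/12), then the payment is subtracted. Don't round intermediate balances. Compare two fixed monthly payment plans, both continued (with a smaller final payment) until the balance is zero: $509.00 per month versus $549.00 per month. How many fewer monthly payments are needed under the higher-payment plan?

Monthly rate r = 16.8%/12 = 1.4% = 0.014.
At $509.00/mo: n = ⌈−ln(1 − rB₀/P)/ln(1+r)⌉ = 21 payments (last $59.46); total interest = total paid − $8,870.00 = $1,369.46.
At $549.00/mo: 19 payments (last $245.00); total interest $1,257.00.
Payments saved = 21 − 19 = 2.

2 fewer payments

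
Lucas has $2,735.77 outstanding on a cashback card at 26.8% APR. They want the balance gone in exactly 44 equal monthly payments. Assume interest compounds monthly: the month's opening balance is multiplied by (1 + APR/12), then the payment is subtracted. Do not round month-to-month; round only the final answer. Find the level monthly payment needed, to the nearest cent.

Monthly rate r = 26.8%/12 = 2.23333% = 0.0223333.
Level-payment amortization: P = B₀·r / (1 − (1+r)^(−n)) = 2735.77·0.0223333 / (1 − 1.02233^(−44)).
Denominator 1 − (1+r)^(−44) = 0.621619223.
P = 61.0989 / 0.621619223 ≈ 98.29.

$98.29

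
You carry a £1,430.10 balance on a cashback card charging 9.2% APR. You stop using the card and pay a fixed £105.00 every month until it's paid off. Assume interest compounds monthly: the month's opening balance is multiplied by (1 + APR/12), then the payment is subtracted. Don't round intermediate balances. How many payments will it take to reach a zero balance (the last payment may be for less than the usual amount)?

Monthly rate r = 9.2%/12 = 0.766667% = 0.00766667.
Recurrence: B ← B·(1+r) − £105.00.
Month 1: interest £10.96; balance after payment £1,336.06.
Month 2: interest £10.24; balance after payment £1,241.31.
Closed form: n = −ln(1 − rB₀/P)/ln(1+r) = −ln(0.89558)/ln(1.00767) ≈ 14.440, so the balance reaches zero during payment 15.

15 months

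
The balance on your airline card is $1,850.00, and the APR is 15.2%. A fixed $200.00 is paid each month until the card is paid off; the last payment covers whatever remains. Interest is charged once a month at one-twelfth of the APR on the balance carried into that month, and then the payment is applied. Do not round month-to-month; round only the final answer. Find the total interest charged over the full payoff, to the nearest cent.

Monthly rate r = 15.2%/12 = 1.26667% = 0.0126667.
Payoff takes n = ⌈−ln(1 − rB₀/P)/ln(1+r)⌉ = ⌈9.901⌉ = 10 payments; the last is $180.21.
Total paid = 9·$200.00 + $180.21 = $1,980.21.
Total interest = total paid − principal = $1,980.21 − $1,850.00 = $130.21.

$130.21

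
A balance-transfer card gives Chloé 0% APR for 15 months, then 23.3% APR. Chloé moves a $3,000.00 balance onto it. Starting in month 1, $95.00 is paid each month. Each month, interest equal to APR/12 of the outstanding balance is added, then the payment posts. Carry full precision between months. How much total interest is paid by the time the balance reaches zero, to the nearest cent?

$344.22

Promo months 1–15 at r₀ = 0%/12 = 0; months 16+ at r₁ = 23.3%/12 = 0.0194167.
After month 15 (no interest yet): B = $3,000.00 − 15·$95.00 = $1,575.00.
Then at r₁ with $95.00/mo: n₂ = −ln(1 − r₁·B/P)/ln(1+r₁) ≈ 20.20 → 21 more payments.
Total paid = 35·$95.00 + $19.22 = $3,344.22; interest = $3,344.22 − $3,000.00 = $344.22.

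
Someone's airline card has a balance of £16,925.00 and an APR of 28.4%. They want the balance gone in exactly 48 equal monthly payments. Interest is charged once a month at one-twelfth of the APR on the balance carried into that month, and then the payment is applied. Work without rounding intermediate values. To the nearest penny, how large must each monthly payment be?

Monthly rate r = 28.4%/12 = 2.36667% = 0.0236667.
Level-payment amortization: P = B₀·r / (1 − (1+r)^(−n)) = 16925.00·0.0236667 / (1 − 1.02367^(−48)).
Denominator 1 − (1+r)^(−48) = 0.674621362.
P = 400.558 / 0.674621362 ≈ 593.75.

£593.75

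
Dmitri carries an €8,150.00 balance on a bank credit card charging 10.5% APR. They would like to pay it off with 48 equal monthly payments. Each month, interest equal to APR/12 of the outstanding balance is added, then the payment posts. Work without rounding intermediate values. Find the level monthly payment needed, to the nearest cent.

Monthly rate r = 10.5%/12 = 0.875% = 0.00875.
Level-payment amortization: P = B₀·r / (1 − (1+r)^(−n)) = 8150.00·0.00875 / (1 − 1.00875^(−48)).
Denominator 1 − (1+r)^(−48) = 0.341751756.
P = 71.3125 / 0.341751756 ≈ 208.67.

€208.67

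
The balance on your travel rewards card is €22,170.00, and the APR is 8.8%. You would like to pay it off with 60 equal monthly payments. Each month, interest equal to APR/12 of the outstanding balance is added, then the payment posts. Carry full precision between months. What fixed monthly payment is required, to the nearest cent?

€458.06

Monthly rate r = 8.8%/12 = 0.733333% = 0.00733333.
Level-payment amortization: P = B₀·r / (1 − (1+r)^(−n)) = 22170.00·0.00733333 / (1 − 1.00733^(−60)).
Denominator 1 − (1+r)^(−60) = 0.354928755.
P = 162.58 / 0.354928755 ≈ 458.06.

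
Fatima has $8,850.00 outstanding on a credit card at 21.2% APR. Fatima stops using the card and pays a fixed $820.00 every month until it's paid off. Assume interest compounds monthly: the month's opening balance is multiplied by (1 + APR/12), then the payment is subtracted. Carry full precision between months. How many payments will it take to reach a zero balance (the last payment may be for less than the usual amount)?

13 months

Monthly rate r = 21.2%/12 = 1.76667% = 0.0176667.
Recurrence: B ← B·(1+r) − $820.00.
Month 1: interest $156.35; balance after payment $8,186.35.
Month 2: interest $144.63; balance after payment $7,510.98.
Closed form: n = −ln(1 − rB₀/P)/ln(1+r) = −ln(0.80933)/ln(1.01767) ≈ 12.080, so the balance reaches zero during payment 13.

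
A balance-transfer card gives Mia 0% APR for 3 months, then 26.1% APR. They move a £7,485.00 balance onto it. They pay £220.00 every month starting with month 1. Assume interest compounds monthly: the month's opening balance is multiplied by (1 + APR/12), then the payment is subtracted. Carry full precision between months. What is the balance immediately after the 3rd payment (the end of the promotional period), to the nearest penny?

£6,825.00

Promo months 1–3 at r₀ = 0%/12 = 0; months 4+ at r₁ = 26.1%/12 = 0.02175.
After month 3 (no interest yet): B = £7,485.00 − 3·£220.00 = £6,825.00.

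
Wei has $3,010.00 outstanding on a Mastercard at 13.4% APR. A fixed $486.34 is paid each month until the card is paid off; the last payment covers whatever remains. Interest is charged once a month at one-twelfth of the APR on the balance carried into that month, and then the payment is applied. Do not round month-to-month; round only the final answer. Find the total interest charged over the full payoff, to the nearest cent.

$127.12

Monthly rate r = 13.4%/12 = 1.11667% = 0.0111667.
Payoff takes n = ⌈−ln(1 − rB₀/P)/ln(1+r)⌉ = ⌈6.449⌉ = 7 payments; the last is $219.08.
Total paid = 6·$486.34 + $219.08 = $3,137.12.
Total interest = total paid − principal = $3,137.12 − $3,010.00 = $127.12.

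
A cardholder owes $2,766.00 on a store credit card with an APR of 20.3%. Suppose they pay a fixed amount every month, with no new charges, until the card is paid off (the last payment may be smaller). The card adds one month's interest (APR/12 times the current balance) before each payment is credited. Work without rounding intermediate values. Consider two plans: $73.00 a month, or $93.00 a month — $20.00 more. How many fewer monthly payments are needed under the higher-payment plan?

20 fewer payments

Monthly rate r = 20.3%/12 = 1.69167% = 0.0169167.
At $73.00/mo: n = ⌈−ln(1 − rB₀/P)/ln(1+r)⌉ = 62 payments (last $4.78); total interest = total paid − $2,766.00 = $1,691.78.
At $93.00/mo: 42 payments (last $64.77); total interest $1,111.77.
Payments saved = 62 − 42 = 20.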